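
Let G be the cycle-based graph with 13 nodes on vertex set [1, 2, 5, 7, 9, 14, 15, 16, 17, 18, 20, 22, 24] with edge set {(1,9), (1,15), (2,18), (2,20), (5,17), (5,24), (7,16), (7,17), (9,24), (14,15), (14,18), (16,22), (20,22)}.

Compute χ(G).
Clique number ω(G) = 2 (lower bound: χ ≥ ω).
Odd cycle [1, 15, 14, 18, 2, 20, 22, 16, 7, 17, 5, 24, 9] needs 3 colors (χ ≥ 3).
The coloring below uses 3 colors, so χ(G) = 3.
A valid 3-coloring: color 1: [1, 2, 7, 14, 22, 24]; color 2: [9, 15, 16, 17, 18, 20]; color 3: [5].

χ(G) = 3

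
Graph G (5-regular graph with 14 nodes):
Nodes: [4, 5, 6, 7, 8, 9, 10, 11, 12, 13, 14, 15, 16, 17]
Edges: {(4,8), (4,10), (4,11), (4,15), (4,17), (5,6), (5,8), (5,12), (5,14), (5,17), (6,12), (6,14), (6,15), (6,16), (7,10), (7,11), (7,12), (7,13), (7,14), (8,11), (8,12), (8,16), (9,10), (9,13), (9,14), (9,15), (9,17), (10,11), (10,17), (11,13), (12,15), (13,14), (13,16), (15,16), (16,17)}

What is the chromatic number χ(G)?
χ(G) = 4

Clique number ω(G) = 3 (lower bound: χ ≥ ω).
Suppose a proper 3-coloring c exists. The clique [4, 8, 11] takes 3 distinct colors; by symmetry let c(4) = 1, c(8) = 2, c(11) = 3.
- Vertex 10: neighbors [4, 11] already have colors [1, 3] ⇒ c(10) = 2.
- Vertex 7: neighbors [10, 11] already have colors [2, 3] ⇒ c(7) = 1.
- Vertex 12: neighbors [7, 8] already have colors [1, 2] ⇒ c(12) = 3.
- Vertex 5: neighbors [8, 12] already have colors [2, 3] ⇒ c(5) = 1.
- Vertex 6: neighbors [5, 12] already have colors [1, 3] ⇒ c(6) = 2.
- Vertex 15: neighbors [4, 6, 12] already have colors [1, 2, 3] — all 3 colors blocked. Contradiction.
The forced assignments end in a contradiction, so G has no proper 3-coloring (χ ≥ 4).
The coloring below uses 4 colors, so χ(G) = 4.
A valid 4-coloring: color 1: [6, 8, 10, 13]; color 2: [11, 12, 14, 17]; color 3: [4, 5, 7, 9, 16]; color 4: [15].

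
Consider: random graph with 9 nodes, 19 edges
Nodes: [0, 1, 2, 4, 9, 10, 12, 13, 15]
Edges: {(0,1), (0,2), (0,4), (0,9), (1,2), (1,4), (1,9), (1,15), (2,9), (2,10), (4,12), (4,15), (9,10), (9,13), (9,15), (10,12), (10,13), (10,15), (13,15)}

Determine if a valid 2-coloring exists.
No, G is not 2-colorable

The clique on vertices [0, 1, 2, 9] has size 4 > 2, so it alone needs 4 colors.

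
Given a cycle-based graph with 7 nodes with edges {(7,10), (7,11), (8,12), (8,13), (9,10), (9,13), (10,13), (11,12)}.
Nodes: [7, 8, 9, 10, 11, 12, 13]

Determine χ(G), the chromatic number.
χ(G) = 3

Clique number ω(G) = 3 (lower bound: χ ≥ ω).
The clique on [9, 10, 13] has size 3, forcing χ ≥ 3, and the coloring below uses 3 colors, so χ(G) = 3.
A valid 3-coloring: color 1: [7, 12, 13]; color 2: [8, 10, 11]; color 3: [9].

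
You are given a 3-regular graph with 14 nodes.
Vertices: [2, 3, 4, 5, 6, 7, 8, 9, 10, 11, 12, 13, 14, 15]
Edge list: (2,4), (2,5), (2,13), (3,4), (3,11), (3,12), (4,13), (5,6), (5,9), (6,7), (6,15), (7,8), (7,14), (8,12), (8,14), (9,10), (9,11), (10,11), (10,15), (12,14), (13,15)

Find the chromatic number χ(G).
Clique number ω(G) = 3 (lower bound: χ ≥ ω).
The clique on [2, 4, 13] has size 3, forcing χ ≥ 3, and the coloring below uses 3 colors, so χ(G) = 3.
A valid 3-coloring: color 1: [3, 5, 10, 13, 14]; color 2: [2, 7, 11, 12, 15]; color 3: [4, 6, 8, 9].

χ(G) = 3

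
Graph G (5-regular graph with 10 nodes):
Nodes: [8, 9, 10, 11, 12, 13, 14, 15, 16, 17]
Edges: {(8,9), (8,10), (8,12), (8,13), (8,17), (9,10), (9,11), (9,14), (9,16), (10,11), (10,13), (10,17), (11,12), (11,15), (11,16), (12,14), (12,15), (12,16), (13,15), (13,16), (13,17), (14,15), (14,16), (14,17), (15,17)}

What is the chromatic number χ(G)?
χ(G) = 4

Clique number ω(G) = 4 (lower bound: χ ≥ ω).
The clique on [8, 10, 13, 17] has size 4, forcing χ ≥ 4, and the coloring below uses 4 colors, so χ(G) = 4.
A valid 4-coloring: color 1: [8, 15, 16]; color 2: [11, 13, 14]; color 3: [10, 12]; color 4: [9, 17].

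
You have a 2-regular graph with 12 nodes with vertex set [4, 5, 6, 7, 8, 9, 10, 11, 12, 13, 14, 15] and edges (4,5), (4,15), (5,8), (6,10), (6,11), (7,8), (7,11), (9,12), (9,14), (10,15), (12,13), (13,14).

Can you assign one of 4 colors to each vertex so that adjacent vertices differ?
A valid 4-coloring: color 1: [4, 8, 10, 11, 12, 14]; color 2: [5, 6, 7, 9, 13, 15].
(χ(G) = 2 ≤ 4.)

Yes, G is 4-colorable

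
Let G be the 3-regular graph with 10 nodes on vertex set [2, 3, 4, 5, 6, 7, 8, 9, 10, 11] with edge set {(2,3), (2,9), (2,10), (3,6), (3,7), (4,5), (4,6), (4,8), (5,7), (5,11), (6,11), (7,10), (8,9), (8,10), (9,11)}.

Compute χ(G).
χ(G) = 3

Clique number ω(G) = 2 (lower bound: χ ≥ ω).
Odd cycle [5, 7, 3, 6, 4] needs 3 colors (χ ≥ 3).
The coloring below uses 3 colors, so χ(G) = 3.
A valid 3-coloring: color 1: [5, 6, 9, 10]; color 2: [2, 7, 8, 11]; color 3: [3, 4].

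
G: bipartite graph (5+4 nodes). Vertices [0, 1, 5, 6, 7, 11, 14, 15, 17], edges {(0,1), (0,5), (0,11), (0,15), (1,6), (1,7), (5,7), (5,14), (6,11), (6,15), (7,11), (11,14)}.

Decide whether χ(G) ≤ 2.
A valid 2-coloring: color 1: [1, 5, 11, 15, 17]; color 2: [0, 6, 7, 14].
(χ(G) = 2 ≤ 2.)

Yes, G is 2-colorable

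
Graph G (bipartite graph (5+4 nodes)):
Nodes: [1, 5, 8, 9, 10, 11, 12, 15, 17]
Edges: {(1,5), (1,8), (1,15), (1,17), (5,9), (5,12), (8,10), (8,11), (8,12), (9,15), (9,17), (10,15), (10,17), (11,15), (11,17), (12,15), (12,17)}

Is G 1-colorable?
No, G is not 1-colorable

Edge (1,8) forces its endpoints to differ, so 1 color is not enough.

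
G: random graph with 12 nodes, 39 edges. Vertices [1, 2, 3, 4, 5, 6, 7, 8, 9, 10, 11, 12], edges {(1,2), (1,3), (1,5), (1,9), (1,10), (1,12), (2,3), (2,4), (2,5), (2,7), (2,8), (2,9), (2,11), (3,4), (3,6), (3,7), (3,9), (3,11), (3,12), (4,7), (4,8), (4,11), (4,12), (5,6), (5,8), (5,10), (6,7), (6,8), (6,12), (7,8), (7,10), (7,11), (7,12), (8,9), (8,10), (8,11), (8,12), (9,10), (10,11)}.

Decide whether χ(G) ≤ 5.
A valid 5-coloring: color 1: [3, 8]; color 2: [2, 10, 12]; color 3: [5, 7, 9]; color 4: [1, 6, 11]; color 5: [4].
(χ(G) = 5 ≤ 5.)

Yes, G is 5-colorable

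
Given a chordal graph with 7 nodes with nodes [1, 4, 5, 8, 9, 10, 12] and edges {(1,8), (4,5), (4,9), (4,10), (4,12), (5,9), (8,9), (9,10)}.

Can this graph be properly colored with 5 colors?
A valid 5-coloring: color 1: [4, 8]; color 2: [1, 9, 12]; color 3: [5, 10].
(χ(G) = 3 ≤ 5.)

Yes, G is 5-colorable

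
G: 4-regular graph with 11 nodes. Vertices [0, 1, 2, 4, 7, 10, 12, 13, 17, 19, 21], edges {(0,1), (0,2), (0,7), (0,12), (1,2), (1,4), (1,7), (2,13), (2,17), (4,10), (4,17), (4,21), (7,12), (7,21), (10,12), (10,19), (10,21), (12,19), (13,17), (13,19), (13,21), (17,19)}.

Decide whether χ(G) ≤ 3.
A valid 3-coloring: color 1: [1, 12, 17, 21]; color 2: [2, 4, 7, 19]; color 3: [0, 10, 13].
(χ(G) = 3 ≤ 3.)

Yes, G is 3-colorable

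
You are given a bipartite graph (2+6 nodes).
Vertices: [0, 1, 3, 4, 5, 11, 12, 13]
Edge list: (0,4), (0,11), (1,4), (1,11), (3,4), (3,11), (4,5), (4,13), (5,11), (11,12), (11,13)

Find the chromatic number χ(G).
Clique number ω(G) = 2 (lower bound: χ ≥ ω).
The graph is bipartite (no odd cycle), so 2 colors suffice: χ(G) = 2.
A valid 2-coloring: color 1: [4, 11]; color 2: [0, 1, 3, 5, 12, 13].

χ(G) = 2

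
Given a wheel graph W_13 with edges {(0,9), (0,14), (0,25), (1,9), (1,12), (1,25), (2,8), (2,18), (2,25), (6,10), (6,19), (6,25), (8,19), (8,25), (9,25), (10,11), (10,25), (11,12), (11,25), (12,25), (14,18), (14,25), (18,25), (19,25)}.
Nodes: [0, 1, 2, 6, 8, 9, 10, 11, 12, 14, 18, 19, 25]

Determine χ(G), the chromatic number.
Clique number ω(G) = 3 (lower bound: χ ≥ ω).
The clique on [0, 9, 25] has size 3, forcing χ ≥ 3, and the coloring below uses 3 colors, so χ(G) = 3.
A valid 3-coloring: color 1: [25]; color 2: [0, 1, 6, 8, 11, 18]; color 3: [2, 9, 10, 12, 14, 19].

χ(G) = 3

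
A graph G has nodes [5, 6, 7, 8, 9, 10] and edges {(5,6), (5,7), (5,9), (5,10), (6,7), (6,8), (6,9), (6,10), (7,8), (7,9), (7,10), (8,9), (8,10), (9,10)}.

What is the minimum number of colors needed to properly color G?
χ(G) = 5

Clique number ω(G) = 5 (lower bound: χ ≥ ω).
The clique on [6, 7, 8, 9, 10] has size 5, forcing χ ≥ 5, and the coloring below uses 5 colors, so χ(G) = 5.
A valid 5-coloring: color 1: [7]; color 2: [9]; color 3: [6]; color 4: [10]; color 5: [5, 8].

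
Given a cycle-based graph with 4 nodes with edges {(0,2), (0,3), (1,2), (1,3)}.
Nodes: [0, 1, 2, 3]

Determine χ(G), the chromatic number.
χ(G) = 2

Clique number ω(G) = 2 (lower bound: χ ≥ ω).
The graph is bipartite (no odd cycle), so 2 colors suffice: χ(G) = 2.
A valid 2-coloring: color 1: [2, 3]; color 2: [0, 1].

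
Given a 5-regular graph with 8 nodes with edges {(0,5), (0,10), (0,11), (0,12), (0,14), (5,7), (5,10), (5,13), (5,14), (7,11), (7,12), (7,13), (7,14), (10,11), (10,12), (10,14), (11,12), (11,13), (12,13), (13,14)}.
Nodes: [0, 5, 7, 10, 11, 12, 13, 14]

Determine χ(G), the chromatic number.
χ(G) = 4

Clique number ω(G) = 4 (lower bound: χ ≥ ω).
The clique on [0, 10, 11, 12] has size 4, forcing χ ≥ 4, and the coloring below uses 4 colors, so χ(G) = 4.
A valid 4-coloring: color 1: [0, 13]; color 2: [5, 11]; color 3: [7, 10]; color 4: [12, 14].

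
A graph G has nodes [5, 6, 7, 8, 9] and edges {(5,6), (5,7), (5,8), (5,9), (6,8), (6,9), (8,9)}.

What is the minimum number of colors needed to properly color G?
χ(G) = 4

Clique number ω(G) = 4 (lower bound: χ ≥ ω).
The clique on [5, 6, 8, 9] has size 4, forcing χ ≥ 4, and the coloring below uses 4 colors, so χ(G) = 4.
A valid 4-coloring: color 1: [5]; color 2: [6, 7]; color 3: [9]; color 4: [8].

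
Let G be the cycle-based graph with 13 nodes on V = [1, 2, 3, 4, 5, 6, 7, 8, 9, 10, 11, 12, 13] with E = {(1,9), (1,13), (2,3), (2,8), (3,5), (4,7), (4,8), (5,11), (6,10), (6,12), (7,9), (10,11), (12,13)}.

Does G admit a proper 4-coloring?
Yes, G is 4-colorable

A valid 4-coloring: color 1: [1, 5, 7, 8, 10, 12]; color 2: [3, 4, 6, 9, 11, 13]; color 3: [2].
(χ(G) = 3 ≤ 4.)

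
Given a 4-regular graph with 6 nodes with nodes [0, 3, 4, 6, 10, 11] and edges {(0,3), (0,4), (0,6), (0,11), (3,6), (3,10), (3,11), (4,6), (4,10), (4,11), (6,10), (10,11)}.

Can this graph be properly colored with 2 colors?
No, G is not 2-colorable

The clique on vertices [0, 3, 11] has size 3 > 2, so it alone needs 3 colors.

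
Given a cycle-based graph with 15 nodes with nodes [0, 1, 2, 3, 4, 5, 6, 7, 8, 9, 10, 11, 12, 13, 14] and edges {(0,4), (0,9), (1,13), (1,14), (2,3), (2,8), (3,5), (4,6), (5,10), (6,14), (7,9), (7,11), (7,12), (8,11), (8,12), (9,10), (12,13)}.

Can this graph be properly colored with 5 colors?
Yes, G is 5-colorable

A valid 5-coloring: color 1: [0, 1, 3, 6, 7, 8, 10]; color 2: [2, 4, 5, 9, 11, 12, 14]; color 3: [13].
(χ(G) = 3 ≤ 5.)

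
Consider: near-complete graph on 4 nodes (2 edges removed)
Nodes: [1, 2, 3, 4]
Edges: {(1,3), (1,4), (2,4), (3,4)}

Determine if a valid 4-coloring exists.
Yes, G is 4-colorable

A valid 4-coloring: color 1: [4]; color 2: [1, 2]; color 3: [3].
(χ(G) = 3 ≤ 4.)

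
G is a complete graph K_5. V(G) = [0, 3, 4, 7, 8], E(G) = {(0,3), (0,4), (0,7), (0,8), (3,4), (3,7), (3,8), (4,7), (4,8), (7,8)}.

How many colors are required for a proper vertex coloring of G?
Clique number ω(G) = 5 (lower bound: χ ≥ ω).
The clique on [0, 3, 4, 7, 8] has size 5, forcing χ ≥ 5, and the coloring below uses 5 colors, so χ(G) = 5.
A valid 5-coloring: color 1: [0]; color 2: [3]; color 3: [7]; color 4: [8]; color 5: [4].

χ(G) = 5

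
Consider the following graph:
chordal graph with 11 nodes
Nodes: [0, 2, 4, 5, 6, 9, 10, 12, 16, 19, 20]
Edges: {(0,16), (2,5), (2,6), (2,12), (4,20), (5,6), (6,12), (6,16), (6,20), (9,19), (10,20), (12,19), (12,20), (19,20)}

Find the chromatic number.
Clique number ω(G) = 3 (lower bound: χ ≥ ω).
The clique on [2, 6, 12] has size 3, forcing χ ≥ 3, and the coloring below uses 3 colors, so χ(G) = 3.
A valid 3-coloring: color 1: [0, 4, 6, 10, 19]; color 2: [2, 9, 16, 20]; color 3: [5, 12].

χ(G) = 3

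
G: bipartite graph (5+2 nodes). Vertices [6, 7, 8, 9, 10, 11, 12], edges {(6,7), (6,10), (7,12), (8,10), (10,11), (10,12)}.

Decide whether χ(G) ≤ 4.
Yes, G is 4-colorable

A valid 4-coloring: color 1: [7, 9, 10]; color 2: [6, 8, 11, 12].
(χ(G) = 2 ≤ 4.)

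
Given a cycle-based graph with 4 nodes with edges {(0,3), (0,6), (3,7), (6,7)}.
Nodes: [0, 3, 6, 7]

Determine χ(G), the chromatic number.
χ(G) = 2

Clique number ω(G) = 2 (lower bound: χ ≥ ω).
The graph is bipartite (no odd cycle), so 2 colors suffice: χ(G) = 2.
A valid 2-coloring: color 1: [0, 7]; color 2: [3, 6].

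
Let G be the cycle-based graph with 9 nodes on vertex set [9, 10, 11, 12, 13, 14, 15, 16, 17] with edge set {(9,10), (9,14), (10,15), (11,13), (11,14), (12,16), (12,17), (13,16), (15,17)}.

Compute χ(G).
Clique number ω(G) = 2 (lower bound: χ ≥ ω).
Odd cycle [17, 15, 10, 9, 14, 11, 13, 16, 12] needs 3 colors (χ ≥ 3).
The coloring below uses 3 colors, so χ(G) = 3.
A valid 3-coloring: color 1: [10, 14, 16, 17]; color 2: [9, 11, 12, 15]; color 3: [13].

χ(G) = 3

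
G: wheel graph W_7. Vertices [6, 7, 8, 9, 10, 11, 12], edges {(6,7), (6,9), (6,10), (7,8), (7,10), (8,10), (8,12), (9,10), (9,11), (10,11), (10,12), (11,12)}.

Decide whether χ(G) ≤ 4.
Yes, G is 4-colorable

A valid 4-coloring: color 1: [10]; color 2: [7, 9, 12]; color 3: [6, 8, 11].
(χ(G) = 3 ≤ 4.)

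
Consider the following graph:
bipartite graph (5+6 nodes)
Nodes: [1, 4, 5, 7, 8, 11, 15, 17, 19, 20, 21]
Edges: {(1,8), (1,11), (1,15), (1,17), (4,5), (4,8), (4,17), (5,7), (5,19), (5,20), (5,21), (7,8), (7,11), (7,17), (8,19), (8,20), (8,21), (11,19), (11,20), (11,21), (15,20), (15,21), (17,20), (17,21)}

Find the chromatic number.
Clique number ω(G) = 2 (lower bound: χ ≥ ω).
The graph is bipartite (no odd cycle), so 2 colors suffice: χ(G) = 2.
A valid 2-coloring: color 1: [5, 8, 11, 15, 17]; color 2: [1, 4, 7, 19, 20, 21].

χ(G) = 2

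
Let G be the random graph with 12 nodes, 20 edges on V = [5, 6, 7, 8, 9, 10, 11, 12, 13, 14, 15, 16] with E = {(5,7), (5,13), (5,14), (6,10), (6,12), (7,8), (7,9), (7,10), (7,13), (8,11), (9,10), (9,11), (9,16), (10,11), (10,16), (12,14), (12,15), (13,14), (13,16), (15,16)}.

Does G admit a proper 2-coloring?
No, G is not 2-colorable

The clique on vertices [7, 9, 10] has size 3 > 2, so it alone needs 3 colors.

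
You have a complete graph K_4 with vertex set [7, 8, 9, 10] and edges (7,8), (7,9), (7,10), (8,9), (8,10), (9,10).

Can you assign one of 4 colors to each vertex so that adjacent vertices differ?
Yes, G is 4-colorable

A valid 4-coloring: color 1: [9]; color 2: [7]; color 3: [8]; color 4: [10].
(χ(G) = 4 ≤ 4.)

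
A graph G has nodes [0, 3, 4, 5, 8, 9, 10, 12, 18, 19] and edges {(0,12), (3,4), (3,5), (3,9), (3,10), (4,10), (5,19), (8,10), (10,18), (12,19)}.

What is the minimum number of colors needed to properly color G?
Clique number ω(G) = 3 (lower bound: χ ≥ ω).
The clique on [3, 4, 10] has size 3, forcing χ ≥ 3, and the coloring below uses 3 colors, so χ(G) = 3.
A valid 3-coloring: color 1: [5, 9, 10, 12]; color 2: [0, 3, 8, 18, 19]; color 3: [4].

χ(G) = 3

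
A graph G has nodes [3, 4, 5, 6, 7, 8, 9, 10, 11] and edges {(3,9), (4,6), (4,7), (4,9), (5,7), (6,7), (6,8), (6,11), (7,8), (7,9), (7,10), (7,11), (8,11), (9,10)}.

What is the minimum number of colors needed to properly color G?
Clique number ω(G) = 4 (lower bound: χ ≥ ω).
The clique on [6, 7, 8, 11] has size 4, forcing χ ≥ 4, and the coloring below uses 4 colors, so χ(G) = 4.
A valid 4-coloring: color 1: [3, 7]; color 2: [5, 6, 9]; color 3: [4, 8, 10]; color 4: [11].

χ(G) = 4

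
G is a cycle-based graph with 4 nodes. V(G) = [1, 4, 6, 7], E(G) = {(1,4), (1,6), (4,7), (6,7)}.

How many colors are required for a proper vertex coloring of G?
Clique number ω(G) = 2 (lower bound: χ ≥ ω).
The graph is bipartite (no odd cycle), so 2 colors suffice: χ(G) = 2.
A valid 2-coloring: color 1: [4, 6]; color 2: [1, 7].

χ(G) = 2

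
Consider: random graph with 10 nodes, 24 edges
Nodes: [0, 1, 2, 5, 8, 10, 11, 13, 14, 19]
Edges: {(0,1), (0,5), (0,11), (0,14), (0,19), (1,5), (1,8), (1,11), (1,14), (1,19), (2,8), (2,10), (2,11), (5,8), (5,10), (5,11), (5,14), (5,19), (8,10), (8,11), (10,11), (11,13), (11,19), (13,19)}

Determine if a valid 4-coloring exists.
No, G is not 4-colorable

The clique on vertices [0, 1, 5, 11, 19] has size 5 > 4, so it alone needs 5 colors.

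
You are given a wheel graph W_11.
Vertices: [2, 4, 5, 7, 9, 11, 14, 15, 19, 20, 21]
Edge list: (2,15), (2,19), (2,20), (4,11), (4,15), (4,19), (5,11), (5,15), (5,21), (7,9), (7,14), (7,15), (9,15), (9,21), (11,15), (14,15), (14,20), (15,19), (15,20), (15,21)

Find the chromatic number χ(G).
χ(G) = 3

Clique number ω(G) = 3 (lower bound: χ ≥ ω).
The clique on [2, 15, 19] has size 3, forcing χ ≥ 3, and the coloring below uses 3 colors, so χ(G) = 3.
A valid 3-coloring: color 1: [15]; color 2: [2, 4, 5, 9, 14]; color 3: [7, 11, 19, 20, 21].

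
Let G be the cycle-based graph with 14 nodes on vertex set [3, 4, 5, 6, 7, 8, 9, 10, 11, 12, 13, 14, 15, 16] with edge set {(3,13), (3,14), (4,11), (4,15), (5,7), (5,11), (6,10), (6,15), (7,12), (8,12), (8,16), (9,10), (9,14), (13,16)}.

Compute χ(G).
χ(G) = 2

Clique number ω(G) = 2 (lower bound: χ ≥ ω).
The graph is bipartite (no odd cycle), so 2 colors suffice: χ(G) = 2.
A valid 2-coloring: color 1: [3, 4, 5, 6, 9, 12, 16]; color 2: [7, 8, 10, 11, 13, 14, 15].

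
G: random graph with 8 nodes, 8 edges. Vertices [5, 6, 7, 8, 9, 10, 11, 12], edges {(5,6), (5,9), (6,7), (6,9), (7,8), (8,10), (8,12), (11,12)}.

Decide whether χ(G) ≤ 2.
No, G is not 2-colorable

The clique on vertices [5, 6, 9] has size 3 > 2, so it alone needs 3 colors.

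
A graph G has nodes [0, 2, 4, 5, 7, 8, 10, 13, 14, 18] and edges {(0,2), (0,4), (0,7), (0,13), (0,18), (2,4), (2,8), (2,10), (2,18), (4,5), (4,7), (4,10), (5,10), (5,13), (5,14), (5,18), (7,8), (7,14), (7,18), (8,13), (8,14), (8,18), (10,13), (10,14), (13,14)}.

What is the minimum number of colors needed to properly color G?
χ(G) = 4

Clique number ω(G) = 4 (lower bound: χ ≥ ω).
The clique on [5, 10, 13, 14] has size 4, forcing χ ≥ 4, and the coloring below uses 4 colors, so χ(G) = 4.
A valid 4-coloring: color 1: [0, 8, 10]; color 2: [4, 14, 18]; color 3: [2, 5, 7]; color 4: [13].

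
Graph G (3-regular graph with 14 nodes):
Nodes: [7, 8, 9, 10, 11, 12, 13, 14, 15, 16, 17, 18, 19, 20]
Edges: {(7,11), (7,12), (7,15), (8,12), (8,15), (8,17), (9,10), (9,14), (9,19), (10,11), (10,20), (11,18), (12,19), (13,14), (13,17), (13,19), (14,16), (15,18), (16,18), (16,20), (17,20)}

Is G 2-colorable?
No, G is not 2-colorable

Odd cycle [16, 20, 10, 9, 14] needs 3 colors (χ ≥ 3).
Hence χ(G) ≥ 3 > 2, so no proper 2-coloring exists.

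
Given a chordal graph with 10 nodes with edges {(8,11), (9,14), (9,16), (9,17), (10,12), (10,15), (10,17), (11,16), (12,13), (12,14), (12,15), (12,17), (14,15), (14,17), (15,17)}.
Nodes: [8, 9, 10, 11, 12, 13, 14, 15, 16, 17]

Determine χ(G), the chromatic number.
χ(G) = 4

Clique number ω(G) = 4 (lower bound: χ ≥ ω).
The clique on [10, 12, 15, 17] has size 4, forcing χ ≥ 4, and the coloring below uses 4 colors, so χ(G) = 4.
A valid 4-coloring: color 1: [8, 13, 16, 17]; color 2: [9, 11, 12]; color 3: [15]; color 4: [10, 14].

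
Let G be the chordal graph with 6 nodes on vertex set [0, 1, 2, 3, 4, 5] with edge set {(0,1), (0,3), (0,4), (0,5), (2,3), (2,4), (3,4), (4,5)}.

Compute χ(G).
χ(G) = 3

Clique number ω(G) = 3 (lower bound: χ ≥ ω).
The clique on [0, 3, 4] has size 3, forcing χ ≥ 3, and the coloring below uses 3 colors, so χ(G) = 3.
A valid 3-coloring: color 1: [1, 4]; color 2: [0, 2]; color 3: [3, 5].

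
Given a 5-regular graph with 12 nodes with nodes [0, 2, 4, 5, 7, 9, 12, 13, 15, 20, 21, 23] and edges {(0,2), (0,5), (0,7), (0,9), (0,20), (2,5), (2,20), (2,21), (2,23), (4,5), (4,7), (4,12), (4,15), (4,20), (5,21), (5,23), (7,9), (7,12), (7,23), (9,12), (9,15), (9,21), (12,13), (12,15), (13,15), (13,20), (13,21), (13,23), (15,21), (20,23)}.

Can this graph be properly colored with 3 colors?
A valid 3-coloring: color 1: [5, 7, 15, 20]; color 2: [2, 4, 9, 13]; color 3: [0, 12, 21, 23].
(χ(G) = 3 ≤ 3.)

Yes, G is 3-colorable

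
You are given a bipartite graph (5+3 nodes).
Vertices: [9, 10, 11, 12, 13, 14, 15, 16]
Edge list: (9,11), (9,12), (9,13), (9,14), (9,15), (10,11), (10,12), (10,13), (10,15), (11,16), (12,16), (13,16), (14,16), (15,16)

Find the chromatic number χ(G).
χ(G) = 2

Clique number ω(G) = 2 (lower bound: χ ≥ ω).
The graph is bipartite (no odd cycle), so 2 colors suffice: χ(G) = 2.
A valid 2-coloring: color 1: [9, 10, 16]; color 2: [11, 12, 13, 14, 15].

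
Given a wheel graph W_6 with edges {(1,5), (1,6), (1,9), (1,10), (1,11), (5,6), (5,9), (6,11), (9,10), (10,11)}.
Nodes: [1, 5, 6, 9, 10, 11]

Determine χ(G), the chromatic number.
Clique number ω(G) = 3 (lower bound: χ ≥ ω).
Odd cycle [6, 5, 9, 10, 11] needs 3 colors (χ ≥ 3).
Vertex 1 is adjacent to every vertex of [5, 6, 9, 10, 11], which already need 3 colors among themselves, so 1 needs a new color (χ ≥ 4).
The coloring below uses 4 colors, so χ(G) = 4.
A valid 4-coloring: color 1: [1]; color 2: [6, 10]; color 3: [5, 11]; color 4: [9].

χ(G) = 4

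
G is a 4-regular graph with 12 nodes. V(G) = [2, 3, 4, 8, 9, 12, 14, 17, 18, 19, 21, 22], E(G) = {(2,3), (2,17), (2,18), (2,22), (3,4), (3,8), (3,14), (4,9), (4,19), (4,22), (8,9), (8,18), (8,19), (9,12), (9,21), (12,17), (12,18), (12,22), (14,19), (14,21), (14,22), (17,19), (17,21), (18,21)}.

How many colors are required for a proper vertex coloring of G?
Clique number ω(G) = 2 (lower bound: χ ≥ ω).
Odd cycle [9, 4, 22, 14, 21] needs 3 colors (χ ≥ 3).
The coloring below uses 3 colors, so χ(G) = 3.
A valid 3-coloring: color 1: [2, 4, 8, 12, 14]; color 2: [3, 19, 21, 22]; color 3: [9, 17, 18].

χ(G) = 3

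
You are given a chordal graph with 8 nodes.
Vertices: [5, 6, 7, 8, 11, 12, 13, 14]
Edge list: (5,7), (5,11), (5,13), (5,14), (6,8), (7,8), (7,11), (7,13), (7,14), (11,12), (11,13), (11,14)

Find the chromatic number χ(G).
Clique number ω(G) = 4 (lower bound: χ ≥ ω).
The clique on [5, 7, 11, 13] has size 4, forcing χ ≥ 4, and the coloring below uses 4 colors, so χ(G) = 4.
A valid 4-coloring: color 1: [8, 11]; color 2: [6, 7, 12]; color 3: [5]; color 4: [13, 14].

χ(G) = 4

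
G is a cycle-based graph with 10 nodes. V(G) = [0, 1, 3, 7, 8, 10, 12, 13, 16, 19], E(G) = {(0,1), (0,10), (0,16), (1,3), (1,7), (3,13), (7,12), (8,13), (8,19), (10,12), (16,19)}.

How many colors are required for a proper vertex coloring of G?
Clique number ω(G) = 2 (lower bound: χ ≥ ω).
Odd cycle [10, 12, 7, 1, 0] needs 3 colors (χ ≥ 3).
The coloring below uses 3 colors, so χ(G) = 3.
A valid 3-coloring: color 1: [0, 3, 8, 12]; color 2: [1, 10, 13, 19]; color 3: [7, 16].

χ(G) = 3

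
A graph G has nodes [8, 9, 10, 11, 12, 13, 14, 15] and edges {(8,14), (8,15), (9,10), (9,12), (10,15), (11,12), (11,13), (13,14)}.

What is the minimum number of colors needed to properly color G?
Clique number ω(G) = 2 (lower bound: χ ≥ ω).
The graph is bipartite (no odd cycle), so 2 colors suffice: χ(G) = 2.
A valid 2-coloring: color 1: [8, 10, 12, 13]; color 2: [9, 11, 14, 15].

χ(G) = 2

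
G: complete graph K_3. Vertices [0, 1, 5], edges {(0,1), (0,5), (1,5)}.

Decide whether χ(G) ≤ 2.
No, G is not 2-colorable

The clique on vertices [0, 1, 5] has size 3 > 2, so it alone needs 3 colors.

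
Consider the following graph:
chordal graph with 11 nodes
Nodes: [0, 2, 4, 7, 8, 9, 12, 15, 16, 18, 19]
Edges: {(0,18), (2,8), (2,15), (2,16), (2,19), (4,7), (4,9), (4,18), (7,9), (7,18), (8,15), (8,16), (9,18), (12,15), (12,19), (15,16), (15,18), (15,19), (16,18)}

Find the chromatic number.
Clique number ω(G) = 4 (lower bound: χ ≥ ω).
The clique on [4, 7, 9, 18] has size 4, forcing χ ≥ 4, and the coloring below uses 4 colors, so χ(G) = 4.
A valid 4-coloring: color 1: [2, 12, 18]; color 2: [0, 4, 15]; color 3: [7, 16, 19]; color 4: [8, 9].

χ(G) = 4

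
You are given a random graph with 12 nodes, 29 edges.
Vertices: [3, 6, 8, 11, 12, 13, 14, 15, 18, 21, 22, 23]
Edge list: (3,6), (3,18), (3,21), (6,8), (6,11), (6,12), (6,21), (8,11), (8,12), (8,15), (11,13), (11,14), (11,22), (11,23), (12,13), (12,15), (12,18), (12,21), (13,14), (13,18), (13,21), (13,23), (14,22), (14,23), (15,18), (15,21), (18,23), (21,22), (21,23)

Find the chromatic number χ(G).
χ(G) = 4

Clique number ω(G) = 4 (lower bound: χ ≥ ω).
The clique on [11, 13, 14, 23] has size 4, forcing χ ≥ 4, and the coloring below uses 4 colors, so χ(G) = 4.
A valid 4-coloring: color 1: [11, 18, 21]; color 2: [3, 12, 22, 23]; color 3: [8, 13]; color 4: [6, 14, 15].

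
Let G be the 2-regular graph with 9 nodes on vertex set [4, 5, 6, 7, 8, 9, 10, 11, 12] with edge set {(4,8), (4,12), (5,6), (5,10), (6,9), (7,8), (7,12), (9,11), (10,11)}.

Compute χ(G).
Clique number ω(G) = 2 (lower bound: χ ≥ ω).
Odd cycle [9, 11, 10, 5, 6] needs 3 colors (χ ≥ 3).
The coloring below uses 3 colors, so χ(G) = 3.
A valid 3-coloring: color 1: [5, 8, 9, 12]; color 2: [4, 6, 7, 10]; color 3: [11].

χ(G) = 3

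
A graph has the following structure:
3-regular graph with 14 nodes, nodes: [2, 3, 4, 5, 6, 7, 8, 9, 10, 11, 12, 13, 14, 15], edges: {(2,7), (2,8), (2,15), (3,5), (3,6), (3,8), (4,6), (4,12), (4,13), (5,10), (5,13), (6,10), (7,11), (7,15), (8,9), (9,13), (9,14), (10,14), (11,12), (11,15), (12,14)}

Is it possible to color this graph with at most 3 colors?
Yes, G is 3-colorable

A valid 3-coloring: color 1: [2, 6, 11, 13, 14]; color 2: [3, 4, 9, 10, 15]; color 3: [5, 7, 8, 12].
(χ(G) = 3 ≤ 3.)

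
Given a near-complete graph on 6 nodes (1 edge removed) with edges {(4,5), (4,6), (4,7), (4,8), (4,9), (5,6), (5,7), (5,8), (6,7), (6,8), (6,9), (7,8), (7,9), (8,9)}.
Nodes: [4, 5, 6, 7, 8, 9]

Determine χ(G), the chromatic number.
χ(G) = 5

Clique number ω(G) = 5 (lower bound: χ ≥ ω).
The clique on [4, 6, 7, 8, 9] has size 5, forcing χ ≥ 5, and the coloring below uses 5 colors, so χ(G) = 5.
A valid 5-coloring: color 1: [4]; color 2: [7]; color 3: [8]; color 4: [6]; color 5: [5, 9].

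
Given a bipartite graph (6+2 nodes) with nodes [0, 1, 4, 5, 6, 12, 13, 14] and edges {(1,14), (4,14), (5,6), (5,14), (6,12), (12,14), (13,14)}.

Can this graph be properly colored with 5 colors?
A valid 5-coloring: color 1: [0, 6, 14]; color 2: [1, 4, 5, 12, 13].
(χ(G) = 2 ≤ 5.)

Yes, G is 5-colorable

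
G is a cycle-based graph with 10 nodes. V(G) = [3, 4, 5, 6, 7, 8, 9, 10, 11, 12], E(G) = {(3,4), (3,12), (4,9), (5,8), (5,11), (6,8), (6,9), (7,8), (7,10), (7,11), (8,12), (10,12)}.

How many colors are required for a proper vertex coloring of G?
Clique number ω(G) = 2 (lower bound: χ ≥ ω).
The graph is bipartite (no odd cycle), so 2 colors suffice: χ(G) = 2.
A valid 2-coloring: color 1: [3, 8, 9, 10, 11]; color 2: [4, 5, 6, 7, 12].

χ(G) = 2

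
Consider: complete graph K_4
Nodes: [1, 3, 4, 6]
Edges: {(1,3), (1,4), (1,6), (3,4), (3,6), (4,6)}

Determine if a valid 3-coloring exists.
The clique on vertices [1, 3, 4, 6] has size 4 > 3, so it alone needs 4 colors.

No, G is not 3-colorable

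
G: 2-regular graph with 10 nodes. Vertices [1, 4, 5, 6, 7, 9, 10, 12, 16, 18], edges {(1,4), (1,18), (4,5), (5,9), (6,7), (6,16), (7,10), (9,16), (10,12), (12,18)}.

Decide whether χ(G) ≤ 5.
A valid 5-coloring: color 1: [4, 6, 9, 10, 18]; color 2: [1, 5, 7, 12, 16].
(χ(G) = 2 ≤ 5.)

Yes, G is 5-colorable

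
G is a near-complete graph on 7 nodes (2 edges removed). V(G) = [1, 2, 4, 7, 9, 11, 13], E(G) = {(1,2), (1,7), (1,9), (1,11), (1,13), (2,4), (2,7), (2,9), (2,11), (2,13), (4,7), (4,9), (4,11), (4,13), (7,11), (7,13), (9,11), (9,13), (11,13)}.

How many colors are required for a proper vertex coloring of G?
Clique number ω(G) = 5 (lower bound: χ ≥ ω).
The clique on [1, 2, 9, 11, 13] has size 5, forcing χ ≥ 5, and the coloring below uses 5 colors, so χ(G) = 5.
A valid 5-coloring: color 1: [13]; color 2: [2]; color 3: [11]; color 4: [7, 9]; color 5: [1, 4].

χ(G) = 5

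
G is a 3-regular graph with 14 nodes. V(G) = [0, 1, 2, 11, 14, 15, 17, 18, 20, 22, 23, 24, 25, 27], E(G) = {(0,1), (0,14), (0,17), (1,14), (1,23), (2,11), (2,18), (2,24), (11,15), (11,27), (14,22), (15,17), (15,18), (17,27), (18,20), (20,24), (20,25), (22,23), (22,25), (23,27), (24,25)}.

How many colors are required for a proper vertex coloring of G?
Clique number ω(G) = 3 (lower bound: χ ≥ ω).
The clique on [0, 1, 14] has size 3, forcing χ ≥ 3, and the coloring below uses 3 colors, so χ(G) = 3.
A valid 3-coloring: color 1: [0, 2, 15, 20, 22, 27]; color 2: [11, 14, 17, 18, 23, 25]; color 3: [1, 24].

χ(G) = 3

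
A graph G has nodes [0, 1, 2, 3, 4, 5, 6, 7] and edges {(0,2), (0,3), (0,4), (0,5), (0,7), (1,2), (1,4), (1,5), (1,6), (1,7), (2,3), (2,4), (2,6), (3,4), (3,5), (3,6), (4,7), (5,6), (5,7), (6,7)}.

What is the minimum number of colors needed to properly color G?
χ(G) = 4

Clique number ω(G) = 4 (lower bound: χ ≥ ω).
The clique on [0, 2, 3, 4] has size 4, forcing χ ≥ 4, and the coloring below uses 4 colors, so χ(G) = 4.
A valid 4-coloring: color 1: [0, 1]; color 2: [4, 6]; color 3: [3, 7]; color 4: [2, 5].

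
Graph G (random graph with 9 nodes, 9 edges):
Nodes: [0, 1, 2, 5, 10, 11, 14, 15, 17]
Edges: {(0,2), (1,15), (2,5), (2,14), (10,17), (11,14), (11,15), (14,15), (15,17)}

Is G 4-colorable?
Yes, G is 4-colorable

A valid 4-coloring: color 1: [2, 10, 15]; color 2: [0, 1, 5, 14, 17]; color 3: [11].
(χ(G) = 3 ≤ 4.)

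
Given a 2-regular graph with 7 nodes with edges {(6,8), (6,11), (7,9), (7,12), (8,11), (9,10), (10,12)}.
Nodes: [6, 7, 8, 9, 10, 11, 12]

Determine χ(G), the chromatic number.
χ(G) = 3

Clique number ω(G) = 3 (lower bound: χ ≥ ω).
The clique on [6, 8, 11] has size 3, forcing χ ≥ 3, and the coloring below uses 3 colors, so χ(G) = 3.
A valid 3-coloring: color 1: [8, 9, 12]; color 2: [6, 7, 10]; color 3: [11].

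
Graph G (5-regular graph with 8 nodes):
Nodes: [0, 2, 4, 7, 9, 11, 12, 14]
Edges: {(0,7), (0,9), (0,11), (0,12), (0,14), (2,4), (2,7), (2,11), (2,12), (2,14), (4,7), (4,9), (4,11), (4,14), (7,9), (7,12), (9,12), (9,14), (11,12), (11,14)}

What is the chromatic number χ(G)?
χ(G) = 4

Clique number ω(G) = 4 (lower bound: χ ≥ ω).
The clique on [0, 7, 9, 12] has size 4, forcing χ ≥ 4, and the coloring below uses 4 colors, so χ(G) = 4.
A valid 4-coloring: color 1: [12, 14]; color 2: [0, 4]; color 3: [7, 11]; color 4: [2, 9].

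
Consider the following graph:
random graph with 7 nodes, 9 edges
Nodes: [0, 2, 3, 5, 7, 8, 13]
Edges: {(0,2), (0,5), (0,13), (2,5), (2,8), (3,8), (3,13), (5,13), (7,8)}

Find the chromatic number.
χ(G) = 3

Clique number ω(G) = 3 (lower bound: χ ≥ ω).
The clique on [0, 2, 5] has size 3, forcing χ ≥ 3, and the coloring below uses 3 colors, so χ(G) = 3.
A valid 3-coloring: color 1: [0, 8]; color 2: [2, 7, 13]; color 3: [3, 5].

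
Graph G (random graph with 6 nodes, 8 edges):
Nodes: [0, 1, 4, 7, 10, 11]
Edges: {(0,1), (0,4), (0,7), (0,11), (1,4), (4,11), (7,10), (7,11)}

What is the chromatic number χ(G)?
χ(G) = 3

Clique number ω(G) = 3 (lower bound: χ ≥ ω).
The clique on [0, 1, 4] has size 3, forcing χ ≥ 3, and the coloring below uses 3 colors, so χ(G) = 3.
A valid 3-coloring: color 1: [0, 10]; color 2: [4, 7]; color 3: [1, 11].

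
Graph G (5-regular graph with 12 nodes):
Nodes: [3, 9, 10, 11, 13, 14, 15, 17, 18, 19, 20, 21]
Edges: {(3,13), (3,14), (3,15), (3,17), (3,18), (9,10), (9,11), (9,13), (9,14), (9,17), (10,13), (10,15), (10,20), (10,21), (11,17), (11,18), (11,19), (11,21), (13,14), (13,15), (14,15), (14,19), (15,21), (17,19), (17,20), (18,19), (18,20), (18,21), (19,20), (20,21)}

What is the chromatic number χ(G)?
χ(G) = 4

Clique number ω(G) = 4 (lower bound: χ ≥ ω).
The clique on [3, 13, 14, 15] has size 4, forcing χ ≥ 4, and the coloring below uses 4 colors, so χ(G) = 4.
A valid 4-coloring: color 1: [3, 9, 19, 21]; color 2: [10, 14, 17, 18]; color 3: [11, 13, 20]; color 4: [15].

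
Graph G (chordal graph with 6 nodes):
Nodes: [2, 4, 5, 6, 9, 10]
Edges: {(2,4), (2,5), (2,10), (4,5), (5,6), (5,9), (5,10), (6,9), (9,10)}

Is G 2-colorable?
The clique on vertices [5, 9, 10] has size 3 > 2, so it alone needs 3 colors.

No, G is not 2-colorable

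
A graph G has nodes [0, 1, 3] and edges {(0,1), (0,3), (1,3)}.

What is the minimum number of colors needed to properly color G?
Clique number ω(G) = 3 (lower bound: χ ≥ ω).
The clique on [0, 1, 3] has size 3, forcing χ ≥ 3, and the coloring below uses 3 colors, so χ(G) = 3.
A valid 3-coloring: color 1: [1]; color 2: [0]; color 3: [3].

χ(G) = 3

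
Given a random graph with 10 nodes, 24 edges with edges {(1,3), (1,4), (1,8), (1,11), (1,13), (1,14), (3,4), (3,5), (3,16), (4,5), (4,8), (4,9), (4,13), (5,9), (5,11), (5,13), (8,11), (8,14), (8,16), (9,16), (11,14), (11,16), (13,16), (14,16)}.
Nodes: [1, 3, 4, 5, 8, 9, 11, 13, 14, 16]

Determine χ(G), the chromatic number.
Clique number ω(G) = 4 (lower bound: χ ≥ ω).
The clique on [8, 11, 14, 16] has size 4, forcing χ ≥ 4, and the coloring below uses 4 colors, so χ(G) = 4.
A valid 4-coloring: color 1: [4, 11]; color 2: [1, 5, 16]; color 3: [3, 8, 9, 13]; color 4: [14].

χ(G) = 4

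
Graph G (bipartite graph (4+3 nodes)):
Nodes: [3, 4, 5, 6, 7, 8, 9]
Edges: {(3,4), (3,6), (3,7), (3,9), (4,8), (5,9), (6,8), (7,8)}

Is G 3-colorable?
Yes, G is 3-colorable

A valid 3-coloring: color 1: [3, 5, 8]; color 2: [4, 6, 7, 9].
(χ(G) = 2 ≤ 3.)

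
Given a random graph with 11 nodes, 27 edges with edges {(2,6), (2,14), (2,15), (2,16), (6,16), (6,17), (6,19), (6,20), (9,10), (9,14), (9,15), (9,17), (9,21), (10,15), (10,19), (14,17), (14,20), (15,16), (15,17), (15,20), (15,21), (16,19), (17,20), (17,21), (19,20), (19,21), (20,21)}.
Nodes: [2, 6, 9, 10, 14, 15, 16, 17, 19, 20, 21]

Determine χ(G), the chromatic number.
Clique number ω(G) = 4 (lower bound: χ ≥ ω).
The clique on [9, 15, 17, 21] has size 4, forcing χ ≥ 4, and the coloring below uses 4 colors, so χ(G) = 4.
A valid 4-coloring: color 1: [14, 15, 19]; color 2: [2, 10, 17]; color 3: [9, 16, 20]; color 4: [6, 21].

χ(G) = 4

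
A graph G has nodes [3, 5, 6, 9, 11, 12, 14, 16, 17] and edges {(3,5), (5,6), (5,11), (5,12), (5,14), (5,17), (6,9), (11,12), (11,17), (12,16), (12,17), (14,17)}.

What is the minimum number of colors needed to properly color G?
Clique number ω(G) = 4 (lower bound: χ ≥ ω).
The clique on [5, 11, 12, 17] has size 4, forcing χ ≥ 4, and the coloring below uses 4 colors, so χ(G) = 4.
A valid 4-coloring: color 1: [5, 9, 16]; color 2: [3, 6, 17]; color 3: [12, 14]; color 4: [11].

χ(G) = 4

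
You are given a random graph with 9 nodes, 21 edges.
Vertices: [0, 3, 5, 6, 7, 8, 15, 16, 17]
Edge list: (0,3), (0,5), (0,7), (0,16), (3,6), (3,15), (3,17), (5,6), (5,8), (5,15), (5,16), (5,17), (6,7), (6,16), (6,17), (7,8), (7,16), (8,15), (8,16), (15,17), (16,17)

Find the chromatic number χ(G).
Clique number ω(G) = 4 (lower bound: χ ≥ ω).
The clique on [5, 6, 16, 17] has size 4, forcing χ ≥ 4, and the coloring below uses 4 colors, so χ(G) = 4.
A valid 4-coloring: color 1: [3, 5, 7]; color 2: [15, 16]; color 3: [0, 8, 17]; color 4: [6].

χ(G) = 4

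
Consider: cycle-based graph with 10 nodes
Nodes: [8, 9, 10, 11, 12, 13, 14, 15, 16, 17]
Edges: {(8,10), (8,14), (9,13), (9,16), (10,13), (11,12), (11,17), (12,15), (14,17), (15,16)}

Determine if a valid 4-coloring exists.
Yes, G is 4-colorable

A valid 4-coloring: color 1: [9, 10, 11, 14, 15]; color 2: [8, 12, 13, 16, 17].
(χ(G) = 2 ≤ 4.)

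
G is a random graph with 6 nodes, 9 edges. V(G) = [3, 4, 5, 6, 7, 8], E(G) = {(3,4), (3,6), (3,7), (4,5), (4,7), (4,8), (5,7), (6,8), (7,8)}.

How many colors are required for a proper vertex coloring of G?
Clique number ω(G) = 3 (lower bound: χ ≥ ω).
The clique on [4, 7, 8] has size 3, forcing χ ≥ 3, and the coloring below uses 3 colors, so χ(G) = 3.
A valid 3-coloring: color 1: [6, 7]; color 2: [4]; color 3: [3, 5, 8].

χ(G) = 3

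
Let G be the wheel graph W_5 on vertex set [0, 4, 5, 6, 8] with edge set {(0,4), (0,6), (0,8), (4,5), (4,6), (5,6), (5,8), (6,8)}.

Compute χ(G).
χ(G) = 3

Clique number ω(G) = 3 (lower bound: χ ≥ ω).
The clique on [0, 6, 8] has size 3, forcing χ ≥ 3, and the coloring below uses 3 colors, so χ(G) = 3.
A valid 3-coloring: color 1: [6]; color 2: [0, 5]; color 3: [4, 8].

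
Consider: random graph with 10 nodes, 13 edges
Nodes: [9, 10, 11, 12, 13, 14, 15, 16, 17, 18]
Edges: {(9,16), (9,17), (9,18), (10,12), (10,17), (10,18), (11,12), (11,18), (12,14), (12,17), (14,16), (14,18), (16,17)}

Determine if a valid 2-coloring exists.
No, G is not 2-colorable

The clique on vertices [9, 16, 17] has size 3 > 2, so it alone needs 3 colors.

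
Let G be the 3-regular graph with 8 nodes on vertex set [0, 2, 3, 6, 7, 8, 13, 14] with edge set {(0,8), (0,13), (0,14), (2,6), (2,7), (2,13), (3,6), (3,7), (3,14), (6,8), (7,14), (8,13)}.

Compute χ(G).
Clique number ω(G) = 3 (lower bound: χ ≥ ω).
The clique on [0, 8, 13] has size 3, forcing χ ≥ 3, and the coloring below uses 3 colors, so χ(G) = 3.
A valid 3-coloring: color 1: [0, 6, 7]; color 2: [2, 8, 14]; color 3: [3, 13].

χ(G) = 3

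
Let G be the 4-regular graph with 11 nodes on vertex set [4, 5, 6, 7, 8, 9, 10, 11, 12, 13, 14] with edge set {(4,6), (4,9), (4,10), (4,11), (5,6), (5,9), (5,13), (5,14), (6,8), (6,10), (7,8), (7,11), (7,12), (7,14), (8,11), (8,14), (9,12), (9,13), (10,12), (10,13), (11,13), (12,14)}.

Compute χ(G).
Clique number ω(G) = 3 (lower bound: χ ≥ ω).
The clique on [4, 6, 10] has size 3, forcing χ ≥ 3, and the coloring below uses 3 colors, so χ(G) = 3.
A valid 3-coloring: color 1: [5, 7, 10]; color 2: [6, 9, 11, 14]; color 3: [4, 8, 12, 13].

χ(G) = 3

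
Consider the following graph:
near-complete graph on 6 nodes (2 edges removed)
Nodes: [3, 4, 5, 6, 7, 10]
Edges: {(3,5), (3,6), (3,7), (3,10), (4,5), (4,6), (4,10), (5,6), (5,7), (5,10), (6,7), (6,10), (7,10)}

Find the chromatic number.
Clique number ω(G) = 5 (lower bound: χ ≥ ω).
The clique on [3, 5, 6, 7, 10] has size 5, forcing χ ≥ 5, and the coloring below uses 5 colors, so χ(G) = 5.
A valid 5-coloring: color 1: [5]; color 2: [6]; color 3: [10]; color 4: [3, 4]; color 5: [7].

χ(G) = 5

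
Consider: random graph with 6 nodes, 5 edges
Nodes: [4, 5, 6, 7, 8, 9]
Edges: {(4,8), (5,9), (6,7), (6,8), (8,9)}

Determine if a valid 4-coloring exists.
Yes, G is 4-colorable

A valid 4-coloring: color 1: [5, 7, 8]; color 2: [4, 6, 9].
(χ(G) = 2 ≤ 4.)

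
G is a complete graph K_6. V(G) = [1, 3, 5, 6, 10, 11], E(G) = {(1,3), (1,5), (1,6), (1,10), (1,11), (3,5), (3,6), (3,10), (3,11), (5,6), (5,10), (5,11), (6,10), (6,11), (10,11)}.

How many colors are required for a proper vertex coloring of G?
χ(G) = 6

Clique number ω(G) = 6 (lower bound: χ ≥ ω).
The clique on [1, 3, 5, 6, 10, 11] has size 6, forcing χ ≥ 6, and the coloring below uses 6 colors, so χ(G) = 6.
A valid 6-coloring: color 1: [5]; color 2: [11]; color 3: [10]; color 4: [6]; color 5: [1]; color 6: [3].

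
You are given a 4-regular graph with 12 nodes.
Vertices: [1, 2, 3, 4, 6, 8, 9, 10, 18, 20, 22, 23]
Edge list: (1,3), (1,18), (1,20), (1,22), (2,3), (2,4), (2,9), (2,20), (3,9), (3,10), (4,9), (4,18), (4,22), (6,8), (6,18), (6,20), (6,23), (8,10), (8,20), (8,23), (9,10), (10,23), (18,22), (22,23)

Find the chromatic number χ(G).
Clique number ω(G) = 3 (lower bound: χ ≥ ω).
Suppose a proper 3-coloring c exists. The clique [1, 18, 22] takes 3 distinct colors; by symmetry let c(1) = 1, c(18) = 2, c(22) = 3.
- Vertex 4: neighbors [18, 22] already have colors [2, 3] ⇒ c(4) = 1.
- Vertex 2: neighbors [4] already have colors [1]; try each remaining color.
- Case c(2) = 2:
  - Vertex 3: neighbors [1, 2] already have colors [1, 2] ⇒ c(3) = 3.
  - Vertex 9: neighbors [4, 2, 3] already have colors [1, 2, 3] — all 3 colors blocked. Contradiction.
- Case c(2) = 3:
  - Vertex 3: neighbors [1, 2] already have colors [1, 3] ⇒ c(3) = 2.
  - Vertex 9: neighbors [4, 3, 2] already have colors [1, 2, 3] — all 3 colors blocked. Contradiction.
Every case ends in a contradiction, so G has no proper 3-coloring (χ ≥ 4).
The coloring below uses 4 colors, so χ(G) = 4.
A valid 4-coloring: color 1: [1, 2, 6, 10]; color 2: [3, 4, 20, 23]; color 3: [8, 9, 18]; color 4: [22].

χ(G) = 4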